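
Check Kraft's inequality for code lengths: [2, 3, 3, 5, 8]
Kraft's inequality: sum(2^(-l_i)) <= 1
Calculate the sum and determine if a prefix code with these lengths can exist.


Sum = 2^(-2) + 2^(-3) + 2^(-3) + 2^(-5) + 2^(-8)
    = 0.25 + 0.125 + 0.125 + 0.03125 + 0.00390625
    = 137/256 = 0.53515625
Since 0.53515625 <= 1, Kraft's inequality IS satisfied.
A prefix code with these lengths CAN exist.

Kraft sum = 0.53515625. Satisfied.


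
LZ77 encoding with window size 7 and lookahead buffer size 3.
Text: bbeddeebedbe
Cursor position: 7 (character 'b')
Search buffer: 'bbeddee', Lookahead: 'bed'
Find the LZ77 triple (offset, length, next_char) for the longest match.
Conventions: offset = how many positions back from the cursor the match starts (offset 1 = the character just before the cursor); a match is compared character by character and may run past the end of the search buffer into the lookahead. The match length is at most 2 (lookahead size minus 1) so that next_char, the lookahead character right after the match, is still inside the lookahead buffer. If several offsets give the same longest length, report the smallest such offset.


Try each offset into the search buffer:
  offset=1 (pos 6, char 'e'): match length 0
  offset=2 (pos 5, char 'e'): match length 0
  offset=3 (pos 4, char 'd'): match length 0
  offset=4 (pos 3, char 'd'): match length 0
  offset=5 (pos 2, char 'e'): match length 0
  offset=6 (pos 1, char 'b'): match length 2
  offset=7 (pos 0, char 'b'): match length 1
Longest match has length 2 at offset 6.
next_char = character at position 7 + 2 = 9 -> 'd'

Best match: offset=6, length=2 (matching 'be' starting at position 1)
LZ77 triple: (6, 2, 'd')


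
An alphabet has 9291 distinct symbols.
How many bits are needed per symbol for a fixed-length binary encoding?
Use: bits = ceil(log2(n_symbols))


log2(9291) = 13.1816
Bracket: 2^13 = 8192 < 9291 <= 2^14 = 16384
So ceil(log2(9291)) = 14

bits = ceil(log2(9291)) = ceil(13.1816) = 14 bits


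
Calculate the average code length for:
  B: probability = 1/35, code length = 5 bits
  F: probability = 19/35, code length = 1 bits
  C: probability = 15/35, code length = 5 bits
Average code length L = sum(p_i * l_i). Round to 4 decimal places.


Weighted contributions p_i * l_i:
  B: (1/35) * 5 = 5/35
  F: (19/35) * 1 = 19/35
  C: (15/35) * 5 = 75/35
Sum = (5 + 19 + 75)/35 = 99/35

L = 99/35 = 2.8286 bits/symbol


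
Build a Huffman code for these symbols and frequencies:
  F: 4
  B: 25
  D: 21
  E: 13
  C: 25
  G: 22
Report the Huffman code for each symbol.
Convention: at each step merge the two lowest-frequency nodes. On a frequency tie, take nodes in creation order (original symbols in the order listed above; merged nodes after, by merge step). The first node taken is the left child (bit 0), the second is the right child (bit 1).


Huffman tree construction:
Step 1: Merge F(4) + E(13) = 17
Step 2: Merge (F+E)(17) + D(21) = 38
Step 3: Merge G(22) + B(25) = 47
Step 4: Merge C(25) + ((F+E)+D)(38) = 63
Step 5: Merge (G+B)(47) + (C+((F+E)+D))(63) = 110
Read each symbol's code off the tree from the root (left child = 0, right child = 1).

Codes:
  F: 1100 (length 4)
  B: 01 (length 2)
  D: 111 (length 3)
  E: 1101 (length 4)
  C: 10 (length 2)
  G: 00 (length 2)
Average code length: 275/110 = 2.5000 bits/symbol


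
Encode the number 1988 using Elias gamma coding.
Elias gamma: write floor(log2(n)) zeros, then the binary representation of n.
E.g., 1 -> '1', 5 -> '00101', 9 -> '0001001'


num_bits = floor(log2(1988)) + 1 = 11
leading_zeros = num_bits - 1 = 10
binary(1988) = 11111000100

Elias gamma(1988) = '0000000000' + '11111000100' = 000000000011111000100 (21 bits)


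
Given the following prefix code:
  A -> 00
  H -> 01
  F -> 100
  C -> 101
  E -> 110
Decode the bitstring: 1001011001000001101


Decoding step by step:
Bits 100 -> F
Bits 101 -> C
Bits 100 -> F
Bits 100 -> F
Bits 00 -> A
Bits 01 -> H
Bits 101 -> C


Decoded message: FCFFAHC


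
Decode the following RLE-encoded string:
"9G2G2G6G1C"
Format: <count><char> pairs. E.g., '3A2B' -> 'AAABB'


Expanding each <count><char> pair:
  9G -> 'GGGGGGGGG'
  2G -> 'GG'
  2G -> 'GG'
  6G -> 'GGGGGG'
  1C -> 'C'

Decoded = GGGGGGGGGGGGGGGGGGGC


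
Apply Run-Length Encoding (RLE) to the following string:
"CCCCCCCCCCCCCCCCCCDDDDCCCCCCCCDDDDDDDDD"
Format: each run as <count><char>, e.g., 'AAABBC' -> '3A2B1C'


Scanning runs left to right:
  i=0: run of 'C' x 18 -> '18C'
  i=18: run of 'D' x 4 -> '4D'
  i=22: run of 'C' x 8 -> '8C'
  i=30: run of 'D' x 9 -> '9D'

RLE = 18C4D8C9D


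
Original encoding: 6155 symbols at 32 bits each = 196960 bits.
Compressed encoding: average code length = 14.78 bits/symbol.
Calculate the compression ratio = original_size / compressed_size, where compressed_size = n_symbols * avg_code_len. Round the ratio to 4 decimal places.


original_size = n_symbols * orig_bits = 6155 * 32 = 196960 bits
compressed_size = n_symbols * avg_code_len = 6155 * 14.78 = 90970.9 bits
ratio = original_size / compressed_size = 196960 / 90970.9 = 2.1651

Compression ratio = 2.1651


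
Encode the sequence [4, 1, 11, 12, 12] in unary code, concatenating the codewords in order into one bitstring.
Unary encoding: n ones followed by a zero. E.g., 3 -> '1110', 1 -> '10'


Encode each number as n ones followed by a terminating 0:
  4 -> 11110 (5 bits)
  1 -> 10 (2 bits)
  11 -> 111111111110 (12 bits)
  12 -> 1111111111110 (13 bits)
  12 -> 1111111111110 (13 bits)
Total length = 5 + 2 + 12 + 13 + 13 = 45 bits.

Unary([4, 1, 11, 12, 12]) = 111101011111111111011111111111101111111111110 (45 bits)


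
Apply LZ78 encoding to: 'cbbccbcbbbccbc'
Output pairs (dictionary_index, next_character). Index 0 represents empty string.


LZ78 encoding steps:
Dictionary: {0: ''}
Step 1: w='' (idx 0), next='c' -> output (0, 'c'), add 'c' as idx 1
Step 2: w='' (idx 0), next='b' -> output (0, 'b'), add 'b' as idx 2
Step 3: w='b' (idx 2), next='c' -> output (2, 'c'), add 'bc' as idx 3
Step 4: w='c' (idx 1), next='b' -> output (1, 'b'), add 'cb' as idx 4
Step 5: w='cb' (idx 4), next='b' -> output (4, 'b'), add 'cbb' as idx 5
Step 6: w='bc' (idx 3), next='c' -> output (3, 'c'), add 'bcc' as idx 6
Step 7: w='bc' (idx 3), end of input -> output (3, '')


Encoded: [(0, 'c'), (0, 'b'), (2, 'c'), (1, 'b'), (4, 'b'), (3, 'c'), (3, '')]


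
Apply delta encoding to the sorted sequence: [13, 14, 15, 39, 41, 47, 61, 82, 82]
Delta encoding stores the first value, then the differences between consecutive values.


First value: 13
Deltas:
  14 - 13 = 1
  15 - 14 = 1
  39 - 15 = 24
  41 - 39 = 2
  47 - 41 = 6
  61 - 47 = 14
  82 - 61 = 21
  82 - 82 = 0


Delta encoded: [13, 1, 1, 24, 2, 6, 14, 21, 0]


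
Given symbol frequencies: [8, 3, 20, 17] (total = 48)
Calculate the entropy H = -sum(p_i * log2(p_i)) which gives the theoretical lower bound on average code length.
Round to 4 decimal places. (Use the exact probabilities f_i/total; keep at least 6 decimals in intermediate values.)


Per-symbol terms -p_i * log2(p_i) with p_i = f_i/48:
  p = 8/48 = 0.166667: log2(p) = -2.584963, -p*log2(p) = 0.430827
  p = 3/48 = 0.062500: log2(p) = -4.000000, -p*log2(p) = 0.250000
  p = 20/48 = 0.416667: log2(p) = -1.263034, -p*log2(p) = 0.526264
  p = 17/48 = 0.354167: log2(p) = -1.497500, -p*log2(p) = 0.530364
H = 0.430827 + 0.250000 + 0.526264 + 0.530364 = 1.737455

H = 1.7375 bits/symbol


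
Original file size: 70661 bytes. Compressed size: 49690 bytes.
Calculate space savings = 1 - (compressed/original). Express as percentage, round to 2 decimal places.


ratio = compressed/original = 49690/70661 = 0.703217
savings = 1 - ratio = 1 - 0.703217 = 0.296783
as a percentage: 0.296783 * 100 = 29.68%

Space savings = 1 - 49690/70661 = 29.68%


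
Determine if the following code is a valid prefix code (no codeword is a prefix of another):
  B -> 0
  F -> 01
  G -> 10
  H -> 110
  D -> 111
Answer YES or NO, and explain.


Checking each pair (does one codeword prefix another?):
  B='0' vs F='01': prefix -- VIOLATION

NO -- this is NOT a valid prefix code. B (0) is a prefix of F (01).


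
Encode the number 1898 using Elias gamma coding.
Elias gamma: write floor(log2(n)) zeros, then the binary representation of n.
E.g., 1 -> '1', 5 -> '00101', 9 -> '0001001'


num_bits = floor(log2(1898)) + 1 = 11
leading_zeros = num_bits - 1 = 10
binary(1898) = 11101101010

Elias gamma(1898) = '0000000000' + '11101101010' = 000000000011101101010 (21 bits)


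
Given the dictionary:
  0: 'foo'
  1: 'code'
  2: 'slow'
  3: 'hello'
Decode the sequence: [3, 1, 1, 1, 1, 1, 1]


Look up each index in the dictionary:
  3 -> 'hello'
  1 -> 'code'
  1 -> 'code'
  1 -> 'code'
  1 -> 'code'
  1 -> 'code'
  1 -> 'code'

Decoded: "hello code code code code code code"


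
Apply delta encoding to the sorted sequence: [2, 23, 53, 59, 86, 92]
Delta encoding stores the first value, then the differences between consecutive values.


First value: 2
Deltas:
  23 - 2 = 21
  53 - 23 = 30
  59 - 53 = 6
  86 - 59 = 27
  92 - 86 = 6


Delta encoded: [2, 21, 30, 6, 27, 6]


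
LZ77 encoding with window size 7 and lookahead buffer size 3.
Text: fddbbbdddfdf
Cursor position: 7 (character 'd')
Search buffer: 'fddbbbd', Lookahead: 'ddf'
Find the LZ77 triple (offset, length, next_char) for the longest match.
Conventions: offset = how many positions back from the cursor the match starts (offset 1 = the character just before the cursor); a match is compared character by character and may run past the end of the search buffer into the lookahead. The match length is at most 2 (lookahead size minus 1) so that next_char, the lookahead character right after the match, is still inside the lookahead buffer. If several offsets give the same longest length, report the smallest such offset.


Try each offset into the search buffer:
  offset=1 (pos 6, char 'd'): match length 2
  offset=2 (pos 5, char 'b'): match length 0
  offset=3 (pos 4, char 'b'): match length 0
  offset=4 (pos 3, char 'b'): match length 0
  offset=5 (pos 2, char 'd'): match length 1
  offset=6 (pos 1, char 'd'): match length 2
  offset=7 (pos 0, char 'f'): match length 0
Longest match has length 2, found at offsets 1, 6; take the smallest, offset 1.
next_char = character at position 7 + 2 = 9 -> 'f'

Best match: offset=1, length=2 (matching 'dd' starting at position 6)
LZ77 triple: (1, 2, 'f')


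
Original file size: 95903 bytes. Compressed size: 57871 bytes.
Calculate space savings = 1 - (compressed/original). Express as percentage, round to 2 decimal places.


ratio = compressed/original = 57871/95903 = 0.603433
savings = 1 - ratio = 1 - 0.603433 = 0.396567
as a percentage: 0.396567 * 100 = 39.66%

Space savings = 1 - 57871/95903 = 39.66%


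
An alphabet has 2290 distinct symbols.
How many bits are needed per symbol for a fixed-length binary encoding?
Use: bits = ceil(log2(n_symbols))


log2(2290) = 11.1611
Bracket: 2^11 = 2048 < 2290 <= 2^12 = 4096
So ceil(log2(2290)) = 12

bits = ceil(log2(2290)) = ceil(11.1611) = 12 bits


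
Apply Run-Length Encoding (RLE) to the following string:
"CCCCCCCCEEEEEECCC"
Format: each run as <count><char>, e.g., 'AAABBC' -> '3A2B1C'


Scanning runs left to right:
  i=0: run of 'C' x 8 -> '8C'
  i=8: run of 'E' x 6 -> '6E'
  i=14: run of 'C' x 3 -> '3C'

RLE = 8C6E3C


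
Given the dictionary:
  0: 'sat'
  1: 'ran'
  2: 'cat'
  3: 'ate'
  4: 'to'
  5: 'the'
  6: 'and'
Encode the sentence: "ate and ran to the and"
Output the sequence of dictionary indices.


Look up each word in the dictionary:
  'ate' -> 3
  'and' -> 6
  'ran' -> 1
  'to' -> 4
  'the' -> 5
  'and' -> 6

Encoded: [3, 6, 1, 4, 5, 6]


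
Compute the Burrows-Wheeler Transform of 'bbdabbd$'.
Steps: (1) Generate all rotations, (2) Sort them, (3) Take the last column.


Rotations (sorted):
  0: $bbdabbd -> last char: d
  1: abbd$bbd -> last char: d
  2: bbd$bbda -> last char: a
  3: bbdabbd$ -> last char: $
  4: bd$bbdab -> last char: b
  5: bdabbd$b -> last char: b
  6: d$bbdabb -> last char: b
  7: dabbd$bb -> last char: b


BWT = dda$bbbb


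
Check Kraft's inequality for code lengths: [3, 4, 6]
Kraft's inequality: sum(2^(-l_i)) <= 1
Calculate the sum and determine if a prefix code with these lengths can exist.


Sum = 2^(-3) + 2^(-4) + 2^(-6)
    = 0.125 + 0.0625 + 0.015625
    = 13/64 = 0.203125
Since 0.203125 <= 1, Kraft's inequality IS satisfied.
A prefix code with these lengths CAN exist.

Kraft sum = 0.203125. Satisfied.


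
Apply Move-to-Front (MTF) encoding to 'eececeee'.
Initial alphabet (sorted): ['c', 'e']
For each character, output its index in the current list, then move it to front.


MTF encoding:
'e': index 1 in ['c', 'e'] -> ['e', 'c']
'e': index 0 in ['e', 'c'] -> ['e', 'c']
'c': index 1 in ['e', 'c'] -> ['c', 'e']
'e': index 1 in ['c', 'e'] -> ['e', 'c']
'c': index 1 in ['e', 'c'] -> ['c', 'e']
'e': index 1 in ['c', 'e'] -> ['e', 'c']
'e': index 0 in ['e', 'c'] -> ['e', 'c']
'e': index 0 in ['e', 'c'] -> ['e', 'c']


Output: [1, 0, 1, 1, 1, 1, 0, 0]


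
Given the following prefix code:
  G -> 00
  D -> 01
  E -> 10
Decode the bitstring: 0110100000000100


Decoding step by step:
Bits 01 -> D
Bits 10 -> E
Bits 10 -> E
Bits 00 -> G
Bits 00 -> G
Bits 00 -> G
Bits 01 -> D
Bits 00 -> G


Decoded message: DEEGGGDG


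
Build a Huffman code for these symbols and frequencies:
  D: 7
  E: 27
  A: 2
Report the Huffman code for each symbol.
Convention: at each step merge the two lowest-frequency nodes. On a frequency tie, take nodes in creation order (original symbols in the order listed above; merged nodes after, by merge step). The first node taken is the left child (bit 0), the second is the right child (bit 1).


Huffman tree construction:
Step 1: Merge A(2) + D(7) = 9
Step 2: Merge (A+D)(9) + E(27) = 36
Read each symbol's code off the tree from the root (left child = 0, right child = 1).

Codes:
  D: 01 (length 2)
  E: 1 (length 1)
  A: 00 (length 2)
Average code length: 45/36 = 1.2500 bits/symbol


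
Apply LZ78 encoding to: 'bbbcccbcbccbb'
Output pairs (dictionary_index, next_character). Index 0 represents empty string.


LZ78 encoding steps:
Dictionary: {0: ''}
Step 1: w='' (idx 0), next='b' -> output (0, 'b'), add 'b' as idx 1
Step 2: w='b' (idx 1), next='b' -> output (1, 'b'), add 'bb' as idx 2
Step 3: w='' (idx 0), next='c' -> output (0, 'c'), add 'c' as idx 3
Step 4: w='c' (idx 3), next='c' -> output (3, 'c'), add 'cc' as idx 4
Step 5: w='b' (idx 1), next='c' -> output (1, 'c'), add 'bc' as idx 5
Step 6: w='bc' (idx 5), next='c' -> output (5, 'c'), add 'bcc' as idx 6
Step 7: w='bb' (idx 2), end of input -> output (2, '')


Encoded: [(0, 'b'), (1, 'b'), (0, 'c'), (3, 'c'), (1, 'c'), (5, 'c'), (2, '')]


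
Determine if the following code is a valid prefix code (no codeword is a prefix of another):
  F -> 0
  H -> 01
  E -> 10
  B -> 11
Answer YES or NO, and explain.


Checking each pair (does one codeword prefix another?):
  F='0' vs H='01': prefix -- VIOLATION

NO -- this is NOT a valid prefix code. F (0) is a prefix of H (01).


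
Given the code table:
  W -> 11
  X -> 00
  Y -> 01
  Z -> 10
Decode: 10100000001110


Decoding:
10 -> Z
10 -> Z
00 -> X
00 -> X
00 -> X
11 -> W
10 -> Z


Result: ZZXXXWZ


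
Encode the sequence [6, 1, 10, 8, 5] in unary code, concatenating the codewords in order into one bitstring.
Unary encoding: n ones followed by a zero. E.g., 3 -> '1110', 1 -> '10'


Encode each number as n ones followed by a terminating 0:
  6 -> 1111110 (7 bits)
  1 -> 10 (2 bits)
  10 -> 11111111110 (11 bits)
  8 -> 111111110 (9 bits)
  5 -> 111110 (6 bits)
Total length = 7 + 2 + 11 + 9 + 6 = 35 bits.

Unary([6, 1, 10, 8, 5]) = 11111101011111111110111111110111110 (35 bits)


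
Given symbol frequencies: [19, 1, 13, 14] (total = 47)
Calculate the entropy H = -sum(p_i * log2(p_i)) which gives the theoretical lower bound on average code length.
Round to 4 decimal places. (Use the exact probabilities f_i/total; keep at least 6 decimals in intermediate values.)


Per-symbol terms -p_i * log2(p_i) with p_i = f_i/47:
  p = 19/47 = 0.404255: log2(p) = -1.306661, -p*log2(p) = 0.528225
  p = 1/47 = 0.021277: log2(p) = -5.554589, -p*log2(p) = 0.118183
  p = 13/47 = 0.276596: log2(p) = -1.854149, -p*log2(p) = 0.512850
  p = 14/47 = 0.297872: log2(p) = -1.747234, -p*log2(p) = 0.520453
H = 0.528225 + 0.118183 + 0.512850 + 0.520453 = 1.679711

H = 1.6797 bits/symbol


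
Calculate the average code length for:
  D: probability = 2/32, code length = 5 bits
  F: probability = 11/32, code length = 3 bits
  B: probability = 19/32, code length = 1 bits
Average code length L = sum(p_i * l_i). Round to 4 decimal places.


Weighted contributions p_i * l_i:
  D: (2/32) * 5 = 10/32
  F: (11/32) * 3 = 33/32
  B: (19/32) * 1 = 19/32
Sum = (10 + 33 + 19)/32 = 62/32

L = 62/32 = 1.9375 bits/symbol


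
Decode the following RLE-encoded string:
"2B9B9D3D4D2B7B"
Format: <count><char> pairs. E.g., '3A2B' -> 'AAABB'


Expanding each <count><char> pair:
  2B -> 'BB'
  9B -> 'BBBBBBBBB'
  9D -> 'DDDDDDDDD'
  3D -> 'DDD'
  4D -> 'DDDD'
  2B -> 'BB'
  7B -> 'BBBBBBB'

Decoded = BBBBBBBBBBBDDDDDDDDDDDDDDDDBBBBBBBBB


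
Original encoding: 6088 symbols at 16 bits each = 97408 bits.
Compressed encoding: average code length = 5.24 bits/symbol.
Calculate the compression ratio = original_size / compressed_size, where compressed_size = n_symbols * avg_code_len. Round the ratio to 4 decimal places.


original_size = n_symbols * orig_bits = 6088 * 16 = 97408 bits
compressed_size = n_symbols * avg_code_len = 6088 * 5.24 = 31901.12 bits
ratio = original_size / compressed_size = 97408 / 31901.12 = 3.0534

Compression ratio = 3.0534


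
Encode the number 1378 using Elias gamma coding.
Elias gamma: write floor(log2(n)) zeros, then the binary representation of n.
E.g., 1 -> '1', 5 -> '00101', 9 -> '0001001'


num_bits = floor(log2(1378)) + 1 = 11
leading_zeros = num_bits - 1 = 10
binary(1378) = 10101100010

Elias gamma(1378) = '0000000000' + '10101100010' = 000000000010101100010 (21 bits)


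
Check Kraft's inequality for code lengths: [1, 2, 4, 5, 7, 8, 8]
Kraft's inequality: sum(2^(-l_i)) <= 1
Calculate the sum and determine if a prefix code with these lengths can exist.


Sum = 2^(-1) + 2^(-2) + 2^(-4) + 2^(-5) + 2^(-7) + 2^(-8) + 2^(-8)
    = 0.5 + 0.25 + 0.0625 + 0.03125 + 0.0078125 + 0.00390625 + 0.00390625
    = 220/256 = 0.859375
Since 0.859375 <= 1, Kraft's inequality IS satisfied.
A prefix code with these lengths CAN exist.

Kraft sum = 0.859375. Satisfied.


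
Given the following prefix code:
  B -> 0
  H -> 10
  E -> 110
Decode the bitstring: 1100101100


Decoding step by step:
Bits 110 -> E
Bits 0 -> B
Bits 10 -> H
Bits 110 -> E
Bits 0 -> B


Decoded message: EBHEB


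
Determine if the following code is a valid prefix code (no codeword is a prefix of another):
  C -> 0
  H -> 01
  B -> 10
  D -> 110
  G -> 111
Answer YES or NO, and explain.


Checking each pair (does one codeword prefix another?):
  C='0' vs H='01': prefix -- VIOLATION

NO -- this is NOT a valid prefix code. C (0) is a prefix of H (01).


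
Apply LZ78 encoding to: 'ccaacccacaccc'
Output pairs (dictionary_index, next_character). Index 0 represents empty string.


LZ78 encoding steps:
Dictionary: {0: ''}
Step 1: w='' (idx 0), next='c' -> output (0, 'c'), add 'c' as idx 1
Step 2: w='c' (idx 1), next='a' -> output (1, 'a'), add 'ca' as idx 2
Step 3: w='' (idx 0), next='a' -> output (0, 'a'), add 'a' as idx 3
Step 4: w='c' (idx 1), next='c' -> output (1, 'c'), add 'cc' as idx 4
Step 5: w='ca' (idx 2), next='c' -> output (2, 'c'), add 'cac' as idx 5
Step 6: w='a' (idx 3), next='c' -> output (3, 'c'), add 'ac' as idx 6
Step 7: w='cc' (idx 4), end of input -> output (4, '')


Encoded: [(0, 'c'), (1, 'a'), (0, 'a'), (1, 'c'), (2, 'c'), (3, 'c'), (4, '')]


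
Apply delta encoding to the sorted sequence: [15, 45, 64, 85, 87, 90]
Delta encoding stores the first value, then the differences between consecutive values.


First value: 15
Deltas:
  45 - 15 = 30
  64 - 45 = 19
  85 - 64 = 21
  87 - 85 = 2
  90 - 87 = 3


Delta encoded: [15, 30, 19, 21, 2, 3]


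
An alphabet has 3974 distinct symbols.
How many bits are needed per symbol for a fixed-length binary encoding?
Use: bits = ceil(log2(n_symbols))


log2(3974) = 11.9564
Bracket: 2^11 = 2048 < 3974 <= 2^12 = 4096
So ceil(log2(3974)) = 12

bits = ceil(log2(3974)) = ceil(11.9564) = 12 bits


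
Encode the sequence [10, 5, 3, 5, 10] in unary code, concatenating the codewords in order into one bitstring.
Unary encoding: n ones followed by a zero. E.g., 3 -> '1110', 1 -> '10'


Encode each number as n ones followed by a terminating 0:
  10 -> 11111111110 (11 bits)
  5 -> 111110 (6 bits)
  3 -> 1110 (4 bits)
  5 -> 111110 (6 bits)
  10 -> 11111111110 (11 bits)
Total length = 11 + 6 + 4 + 6 + 11 = 38 bits.

Unary([10, 5, 3, 5, 10]) = 11111111110111110111011111011111111110 (38 bits)


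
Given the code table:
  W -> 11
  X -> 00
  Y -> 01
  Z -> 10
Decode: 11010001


Decoding:
11 -> W
01 -> Y
00 -> X
01 -> Y


Result: WYXY


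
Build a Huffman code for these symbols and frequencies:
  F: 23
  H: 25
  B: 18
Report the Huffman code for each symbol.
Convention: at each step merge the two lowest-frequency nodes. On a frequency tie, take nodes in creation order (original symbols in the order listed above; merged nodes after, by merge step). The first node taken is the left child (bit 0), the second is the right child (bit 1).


Huffman tree construction:
Step 1: Merge B(18) + F(23) = 41
Step 2: Merge H(25) + (B+F)(41) = 66
Read each symbol's code off the tree from the root (left child = 0, right child = 1).

Codes:
  F: 11 (length 2)
  H: 0 (length 1)
  B: 10 (length 2)
Average code length: 107/66 = 1.6212 bits/symbol


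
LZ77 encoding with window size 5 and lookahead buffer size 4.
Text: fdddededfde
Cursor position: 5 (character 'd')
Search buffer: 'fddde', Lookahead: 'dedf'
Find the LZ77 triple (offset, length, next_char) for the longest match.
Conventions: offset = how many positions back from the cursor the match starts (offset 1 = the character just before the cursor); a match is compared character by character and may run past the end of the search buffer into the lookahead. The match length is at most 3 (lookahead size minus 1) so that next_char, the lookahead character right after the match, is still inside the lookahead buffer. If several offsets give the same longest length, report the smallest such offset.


Try each offset into the search buffer:
  offset=1 (pos 4, char 'e'): match length 0
  offset=2 (pos 3, char 'd'): match length 3
  offset=3 (pos 2, char 'd'): match length 1
  offset=4 (pos 1, char 'd'): match length 1
  offset=5 (pos 0, char 'f'): match length 0
Longest match has length 3 at offset 2.
next_char = character at position 5 + 3 = 8 -> 'f'

Best match: offset=2, length=3 (matching 'ded' starting at position 3)
LZ77 triple: (2, 3, 'f')


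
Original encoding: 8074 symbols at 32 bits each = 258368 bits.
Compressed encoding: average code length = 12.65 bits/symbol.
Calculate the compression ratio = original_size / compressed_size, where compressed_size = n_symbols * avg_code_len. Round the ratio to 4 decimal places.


original_size = n_symbols * orig_bits = 8074 * 32 = 258368 bits
compressed_size = n_symbols * avg_code_len = 8074 * 12.65 = 102136.1 bits
ratio = original_size / compressed_size = 258368 / 102136.1 = 2.5296

Compression ratio = 2.5296


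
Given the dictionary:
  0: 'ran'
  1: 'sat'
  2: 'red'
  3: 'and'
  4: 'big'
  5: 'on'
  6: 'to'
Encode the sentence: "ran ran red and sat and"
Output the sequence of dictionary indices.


Look up each word in the dictionary:
  'ran' -> 0
  'ran' -> 0
  'red' -> 2
  'and' -> 3
  'sat' -> 1
  'and' -> 3

Encoded: [0, 0, 2, 3, 1, 3]


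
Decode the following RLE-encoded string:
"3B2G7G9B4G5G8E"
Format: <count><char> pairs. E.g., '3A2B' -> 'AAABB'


Expanding each <count><char> pair:
  3B -> 'BBB'
  2G -> 'GG'
  7G -> 'GGGGGGG'
  9B -> 'BBBBBBBBB'
  4G -> 'GGGG'
  5G -> 'GGGGG'
  8E -> 'EEEEEEEE'

Decoded = BBBGGGGGGGGGBBBBBBBBBGGGGGGGGGEEEEEEEE


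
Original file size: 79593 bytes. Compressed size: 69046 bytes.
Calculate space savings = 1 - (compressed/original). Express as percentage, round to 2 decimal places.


ratio = compressed/original = 69046/79593 = 0.867488
savings = 1 - ratio = 1 - 0.867488 = 0.132512
as a percentage: 0.132512 * 100 = 13.25%

Space savings = 1 - 69046/79593 = 13.25%


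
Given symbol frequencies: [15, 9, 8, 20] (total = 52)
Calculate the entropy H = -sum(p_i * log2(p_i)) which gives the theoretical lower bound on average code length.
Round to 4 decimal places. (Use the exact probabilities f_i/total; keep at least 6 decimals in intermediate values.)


Per-symbol terms -p_i * log2(p_i) with p_i = f_i/52:
  p = 15/52 = 0.288462: log2(p) = -1.793549, -p*log2(p) = 0.517370
  p = 9/52 = 0.173077: log2(p) = -2.530515, -p*log2(p) = 0.437974
  p = 8/52 = 0.153846: log2(p) = -2.700440, -p*log2(p) = 0.415452
  p = 20/52 = 0.384615: log2(p) = -1.378512, -p*log2(p) = 0.530197
H = 0.517370 + 0.437974 + 0.415452 + 0.530197 = 1.900993

H = 1.901 bits/symbol


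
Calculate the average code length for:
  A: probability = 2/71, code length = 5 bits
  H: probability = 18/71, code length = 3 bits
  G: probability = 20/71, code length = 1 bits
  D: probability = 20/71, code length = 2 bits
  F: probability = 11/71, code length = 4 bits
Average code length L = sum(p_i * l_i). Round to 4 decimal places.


Weighted contributions p_i * l_i:
  A: (2/71) * 5 = 10/71
  H: (18/71) * 3 = 54/71
  G: (20/71) * 1 = 20/71
  D: (20/71) * 2 = 40/71
  F: (11/71) * 4 = 44/71
Sum = (10 + 54 + 20 + 40 + 44)/71 = 168/71

L = 168/71 = 2.3662 bits/symbol


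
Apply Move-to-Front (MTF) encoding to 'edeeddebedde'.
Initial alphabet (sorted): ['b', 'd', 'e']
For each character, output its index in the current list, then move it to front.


MTF encoding:
'e': index 2 in ['b', 'd', 'e'] -> ['e', 'b', 'd']
'd': index 2 in ['e', 'b', 'd'] -> ['d', 'e', 'b']
'e': index 1 in ['d', 'e', 'b'] -> ['e', 'd', 'b']
'e': index 0 in ['e', 'd', 'b'] -> ['e', 'd', 'b']
'd': index 1 in ['e', 'd', 'b'] -> ['d', 'e', 'b']
'd': index 0 in ['d', 'e', 'b'] -> ['d', 'e', 'b']
'e': index 1 in ['d', 'e', 'b'] -> ['e', 'd', 'b']
'b': index 2 in ['e', 'd', 'b'] -> ['b', 'e', 'd']
'e': index 1 in ['b', 'e', 'd'] -> ['e', 'b', 'd']
'd': index 2 in ['e', 'b', 'd'] -> ['d', 'e', 'b']
'd': index 0 in ['d', 'e', 'b'] -> ['d', 'e', 'b']
'e': index 1 in ['d', 'e', 'b'] -> ['e', 'd', 'b']


Output: [2, 2, 1, 0, 1, 0, 1, 2, 1, 2, 0, 1]


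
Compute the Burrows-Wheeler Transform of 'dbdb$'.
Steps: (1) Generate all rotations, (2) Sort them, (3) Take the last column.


Rotations (sorted):
  0: $dbdb -> last char: b
  1: b$dbd -> last char: d
  2: bdb$d -> last char: d
  3: db$db -> last char: b
  4: dbdb$ -> last char: $


BWT = bddb$


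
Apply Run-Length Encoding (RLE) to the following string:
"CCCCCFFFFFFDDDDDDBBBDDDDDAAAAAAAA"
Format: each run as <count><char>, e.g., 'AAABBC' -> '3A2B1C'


Scanning runs left to right:
  i=0: run of 'C' x 5 -> '5C'
  i=5: run of 'F' x 6 -> '6F'
  i=11: run of 'D' x 6 -> '6D'
  i=17: run of 'B' x 3 -> '3B'
  i=20: run of 'D' x 5 -> '5D'
  i=25: run of 'A' x 8 -> '8A'

RLE = 5C6F6D3B5D8A


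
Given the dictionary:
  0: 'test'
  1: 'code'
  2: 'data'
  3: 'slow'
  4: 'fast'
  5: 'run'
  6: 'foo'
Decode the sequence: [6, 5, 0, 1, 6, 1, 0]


Look up each index in the dictionary:
  6 -> 'foo'
  5 -> 'run'
  0 -> 'test'
  1 -> 'code'
  6 -> 'foo'
  1 -> 'code'
  0 -> 'test'

Decoded: "foo run test code foo code test"


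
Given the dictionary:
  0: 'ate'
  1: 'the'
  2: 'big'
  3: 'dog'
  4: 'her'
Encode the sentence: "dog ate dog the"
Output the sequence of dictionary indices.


Look up each word in the dictionary:
  'dog' -> 3
  'ate' -> 0
  'dog' -> 3
  'the' -> 1

Encoded: [3, 0, 3, 1]


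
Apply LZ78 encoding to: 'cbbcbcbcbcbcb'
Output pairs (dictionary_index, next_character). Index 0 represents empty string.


LZ78 encoding steps:
Dictionary: {0: ''}
Step 1: w='' (idx 0), next='c' -> output (0, 'c'), add 'c' as idx 1
Step 2: w='' (idx 0), next='b' -> output (0, 'b'), add 'b' as idx 2
Step 3: w='b' (idx 2), next='c' -> output (2, 'c'), add 'bc' as idx 3
Step 4: w='bc' (idx 3), next='b' -> output (3, 'b'), add 'bcb' as idx 4
Step 5: w='c' (idx 1), next='b' -> output (1, 'b'), add 'cb' as idx 5
Step 6: w='cb' (idx 5), next='c' -> output (5, 'c'), add 'cbc' as idx 6
Step 7: w='b' (idx 2), end of input -> output (2, '')


Encoded: [(0, 'c'), (0, 'b'), (2, 'c'), (3, 'b'), (1, 'b'), (5, 'c'), (2, '')]


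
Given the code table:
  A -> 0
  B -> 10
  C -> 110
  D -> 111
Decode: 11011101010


Decoding:
110 -> C
111 -> D
0 -> A
10 -> B
10 -> B


Result: CDABB


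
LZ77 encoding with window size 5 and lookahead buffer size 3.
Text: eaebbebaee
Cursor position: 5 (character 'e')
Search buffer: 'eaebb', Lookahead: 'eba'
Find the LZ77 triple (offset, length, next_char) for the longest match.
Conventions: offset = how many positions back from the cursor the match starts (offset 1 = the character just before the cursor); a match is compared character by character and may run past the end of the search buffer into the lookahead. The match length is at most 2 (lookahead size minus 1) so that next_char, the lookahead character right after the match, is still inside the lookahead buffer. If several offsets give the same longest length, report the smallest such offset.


Try each offset into the search buffer:
  offset=1 (pos 4, char 'b'): match length 0
  offset=2 (pos 3, char 'b'): match length 0
  offset=3 (pos 2, char 'e'): match length 2
  offset=4 (pos 1, char 'a'): match length 0
  offset=5 (pos 0, char 'e'): match length 1
Longest match has length 2 at offset 3.
next_char = character at position 5 + 2 = 7 -> 'a'

Best match: offset=3, length=2 (matching 'eb' starting at position 2)
LZ77 triple: (3, 2, 'a')


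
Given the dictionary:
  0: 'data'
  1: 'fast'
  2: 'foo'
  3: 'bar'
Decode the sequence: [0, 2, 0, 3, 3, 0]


Look up each index in the dictionary:
  0 -> 'data'
  2 -> 'foo'
  0 -> 'data'
  3 -> 'bar'
  3 -> 'bar'
  0 -> 'data'

Decoded: "data foo data bar bar data"


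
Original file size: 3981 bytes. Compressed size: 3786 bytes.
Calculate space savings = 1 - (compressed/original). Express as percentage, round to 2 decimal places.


ratio = compressed/original = 3786/3981 = 0.951017
savings = 1 - ratio = 1 - 0.951017 = 0.048983
as a percentage: 0.048983 * 100 = 4.9%

Space savings = 1 - 3786/3981 = 4.9%


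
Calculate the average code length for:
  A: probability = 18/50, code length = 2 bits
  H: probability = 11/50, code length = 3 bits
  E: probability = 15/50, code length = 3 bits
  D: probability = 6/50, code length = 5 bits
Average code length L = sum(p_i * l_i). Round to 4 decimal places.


Weighted contributions p_i * l_i:
  A: (18/50) * 2 = 36/50
  H: (11/50) * 3 = 33/50
  E: (15/50) * 3 = 45/50
  D: (6/50) * 5 = 30/50
Sum = (36 + 33 + 45 + 30)/50 = 144/50

L = 144/50 = 2.8800 bits/symbol


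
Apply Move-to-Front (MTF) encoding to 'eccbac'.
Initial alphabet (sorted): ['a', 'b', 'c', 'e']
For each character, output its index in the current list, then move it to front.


MTF encoding:
'e': index 3 in ['a', 'b', 'c', 'e'] -> ['e', 'a', 'b', 'c']
'c': index 3 in ['e', 'a', 'b', 'c'] -> ['c', 'e', 'a', 'b']
'c': index 0 in ['c', 'e', 'a', 'b'] -> ['c', 'e', 'a', 'b']
'b': index 3 in ['c', 'e', 'a', 'b'] -> ['b', 'c', 'e', 'a']
'a': index 3 in ['b', 'c', 'e', 'a'] -> ['a', 'b', 'c', 'e']
'c': index 2 in ['a', 'b', 'c', 'e'] -> ['c', 'a', 'b', 'e']


Output: [3, 3, 0, 3, 3, 2]


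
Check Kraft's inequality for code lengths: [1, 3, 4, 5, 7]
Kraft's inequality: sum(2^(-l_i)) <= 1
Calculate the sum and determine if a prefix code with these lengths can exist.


Sum = 2^(-1) + 2^(-3) + 2^(-4) + 2^(-5) + 2^(-7)
    = 0.5 + 0.125 + 0.0625 + 0.03125 + 0.0078125
    = 93/128 = 0.7265625
Since 0.7265625 <= 1, Kraft's inequality IS satisfied.
A prefix code with these lengths CAN exist.

Kraft sum = 0.7265625. Satisfied.


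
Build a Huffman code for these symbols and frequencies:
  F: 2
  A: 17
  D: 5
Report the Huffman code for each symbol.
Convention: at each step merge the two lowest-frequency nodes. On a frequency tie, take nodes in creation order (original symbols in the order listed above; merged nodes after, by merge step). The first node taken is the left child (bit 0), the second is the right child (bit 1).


Huffman tree construction:
Step 1: Merge F(2) + D(5) = 7
Step 2: Merge (F+D)(7) + A(17) = 24
Read each symbol's code off the tree from the root (left child = 0, right child = 1).

Codes:
  F: 00 (length 2)
  A: 1 (length 1)
  D: 01 (length 2)
Average code length: 31/24 = 1.2917 bits/symbol


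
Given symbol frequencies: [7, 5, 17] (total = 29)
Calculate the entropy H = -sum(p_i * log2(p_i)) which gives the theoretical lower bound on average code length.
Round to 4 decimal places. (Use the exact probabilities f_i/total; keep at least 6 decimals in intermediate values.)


Per-symbol terms -p_i * log2(p_i) with p_i = f_i/29:
  p = 7/29 = 0.241379: log2(p) = -2.050626, -p*log2(p) = 0.494979
  p = 5/29 = 0.172414: log2(p) = -2.536053, -p*log2(p) = 0.437251
  p = 17/29 = 0.586207: log2(p) = -0.770518, -p*log2(p) = 0.451683
H = 0.494979 + 0.437251 + 0.451683 = 1.383913

H = 1.3839 bits/symbol


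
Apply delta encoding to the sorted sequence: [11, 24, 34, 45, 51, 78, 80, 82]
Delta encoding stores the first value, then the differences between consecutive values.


First value: 11
Deltas:
  24 - 11 = 13
  34 - 24 = 10
  45 - 34 = 11
  51 - 45 = 6
  78 - 51 = 27
  80 - 78 = 2
  82 - 80 = 2


Delta encoded: [11, 13, 10, 11, 6, 27, 2, 2]


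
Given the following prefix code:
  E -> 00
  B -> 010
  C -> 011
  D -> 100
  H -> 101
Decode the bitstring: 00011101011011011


Decoding step by step:
Bits 00 -> E
Bits 011 -> C
Bits 101 -> H
Bits 011 -> C
Bits 011 -> C
Bits 011 -> C


Decoded message: ECHCCC


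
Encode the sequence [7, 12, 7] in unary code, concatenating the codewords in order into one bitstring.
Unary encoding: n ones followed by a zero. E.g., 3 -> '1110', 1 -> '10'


Encode each number as n ones followed by a terminating 0:
  7 -> 11111110 (8 bits)
  12 -> 1111111111110 (13 bits)
  7 -> 11111110 (8 bits)
Total length = 8 + 13 + 8 = 29 bits.

Unary([7, 12, 7]) = 11111110111111111111011111110 (29 bits)


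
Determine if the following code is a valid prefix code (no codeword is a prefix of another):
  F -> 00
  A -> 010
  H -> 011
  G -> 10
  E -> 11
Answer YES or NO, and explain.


Checking each pair (does one codeword prefix another?):
  F='00' vs A='010': no prefix
  F='00' vs H='011': no prefix
  F='00' vs G='10': no prefix
  F='00' vs E='11': no prefix
  A='010' vs F='00': no prefix
  A='010' vs H='011': no prefix
  A='010' vs G='10': no prefix
  A='010' vs E='11': no prefix
  H='011' vs F='00': no prefix
  H='011' vs A='010': no prefix
  H='011' vs G='10': no prefix
  H='011' vs E='11': no prefix
  G='10' vs F='00': no prefix
  G='10' vs A='010': no prefix
  G='10' vs H='011': no prefix
  G='10' vs E='11': no prefix
  E='11' vs F='00': no prefix
  E='11' vs A='010': no prefix
  E='11' vs H='011': no prefix
  E='11' vs G='10': no prefix
No violation found over all pairs.

YES -- this is a valid prefix code. No codeword is a prefix of any other codeword.


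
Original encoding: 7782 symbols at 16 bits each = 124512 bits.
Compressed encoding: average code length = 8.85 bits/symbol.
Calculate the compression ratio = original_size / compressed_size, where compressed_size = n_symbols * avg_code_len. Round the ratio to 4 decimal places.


original_size = n_symbols * orig_bits = 7782 * 16 = 124512 bits
compressed_size = n_symbols * avg_code_len = 7782 * 8.85 = 68870.7 bits
ratio = original_size / compressed_size = 124512 / 68870.7 = 1.8079

Compression ratio = 1.8079


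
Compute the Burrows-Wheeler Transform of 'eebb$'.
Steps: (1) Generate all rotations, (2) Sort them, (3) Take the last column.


Rotations (sorted):
  0: $eebb -> last char: b
  1: b$eeb -> last char: b
  2: bb$ee -> last char: e
  3: ebb$e -> last char: e
  4: eebb$ -> last char: $


BWT = bbee$


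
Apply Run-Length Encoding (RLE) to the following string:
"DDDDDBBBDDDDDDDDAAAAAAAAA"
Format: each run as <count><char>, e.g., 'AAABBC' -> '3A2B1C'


Scanning runs left to right:
  i=0: run of 'D' x 5 -> '5D'
  i=5: run of 'B' x 3 -> '3B'
  i=8: run of 'D' x 8 -> '8D'
  i=16: run of 'A' x 9 -> '9A'

RLE = 5D3B8D9A


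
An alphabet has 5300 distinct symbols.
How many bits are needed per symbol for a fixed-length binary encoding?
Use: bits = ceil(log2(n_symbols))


log2(5300) = 12.3718
Bracket: 2^12 = 4096 < 5300 <= 2^13 = 8192
So ceil(log2(5300)) = 13

bits = ceil(log2(5300)) = ceil(12.3718) = 13 bits


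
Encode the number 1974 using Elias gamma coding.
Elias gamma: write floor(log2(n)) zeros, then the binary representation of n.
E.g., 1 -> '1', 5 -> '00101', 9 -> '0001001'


num_bits = floor(log2(1974)) + 1 = 11
leading_zeros = num_bits - 1 = 10
binary(1974) = 11110110110

Elias gamma(1974) = '0000000000' + '11110110110' = 000000000011110110110 (21 bits)


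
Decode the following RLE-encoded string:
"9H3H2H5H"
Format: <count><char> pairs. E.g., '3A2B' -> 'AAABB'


Expanding each <count><char> pair:
  9H -> 'HHHHHHHHH'
  3H -> 'HHH'
  2H -> 'HH'
  5H -> 'HHHHH'

Decoded = HHHHHHHHHHHHHHHHHHH


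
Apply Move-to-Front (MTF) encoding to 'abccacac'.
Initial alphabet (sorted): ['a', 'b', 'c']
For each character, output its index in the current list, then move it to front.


MTF encoding:
'a': index 0 in ['a', 'b', 'c'] -> ['a', 'b', 'c']
'b': index 1 in ['a', 'b', 'c'] -> ['b', 'a', 'c']
'c': index 2 in ['b', 'a', 'c'] -> ['c', 'b', 'a']
'c': index 0 in ['c', 'b', 'a'] -> ['c', 'b', 'a']
'a': index 2 in ['c', 'b', 'a'] -> ['a', 'c', 'b']
'c': index 1 in ['a', 'c', 'b'] -> ['c', 'a', 'b']
'a': index 1 in ['c', 'a', 'b'] -> ['a', 'c', 'b']
'c': index 1 in ['a', 'c', 'b'] -> ['c', 'a', 'b']


Output: [0, 1, 2, 0, 2, 1, 1, 1]


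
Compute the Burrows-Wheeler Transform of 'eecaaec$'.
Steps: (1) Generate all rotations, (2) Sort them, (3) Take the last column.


Rotations (sorted):
  0: $eecaaec -> last char: c
  1: aaec$eec -> last char: c
  2: aec$eeca -> last char: a
  3: c$eecaae -> last char: e
  4: caaec$ee -> last char: e
  5: ec$eecaa -> last char: a
  6: ecaaec$e -> last char: e
  7: eecaaec$ -> last char: $


BWT = ccaeeae$


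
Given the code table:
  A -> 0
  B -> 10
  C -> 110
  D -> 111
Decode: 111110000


Decoding:
111 -> D
110 -> C
0 -> A
0 -> A
0 -> A


Result: DCAAA


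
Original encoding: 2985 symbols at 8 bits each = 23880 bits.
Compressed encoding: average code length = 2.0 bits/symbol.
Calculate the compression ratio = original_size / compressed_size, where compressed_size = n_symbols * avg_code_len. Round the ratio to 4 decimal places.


original_size = n_symbols * orig_bits = 2985 * 8 = 23880 bits
compressed_size = n_symbols * avg_code_len = 2985 * 2.0 = 5970.0 bits
ratio = original_size / compressed_size = 23880 / 5970.0 = 4.0

Compression ratio = 4.0


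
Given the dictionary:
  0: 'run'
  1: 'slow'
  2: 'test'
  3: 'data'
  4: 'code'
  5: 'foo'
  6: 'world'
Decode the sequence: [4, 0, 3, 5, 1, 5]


Look up each index in the dictionary:
  4 -> 'code'
  0 -> 'run'
  3 -> 'data'
  5 -> 'foo'
  1 -> 'slow'
  5 -> 'foo'

Decoded: "code run data foo slow foo"


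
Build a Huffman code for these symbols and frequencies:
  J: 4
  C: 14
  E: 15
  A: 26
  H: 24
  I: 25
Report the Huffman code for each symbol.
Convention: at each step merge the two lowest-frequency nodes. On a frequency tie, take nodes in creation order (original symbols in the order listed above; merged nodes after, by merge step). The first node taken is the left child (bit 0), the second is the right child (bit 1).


Huffman tree construction:
Step 1: Merge J(4) + C(14) = 18
Step 2: Merge E(15) + (J+C)(18) = 33
Step 3: Merge H(24) + I(25) = 49
Step 4: Merge A(26) + (E+(J+C))(33) = 59
Step 5: Merge (H+I)(49) + (A+(E+(J+C)))(59) = 108
Read each symbol's code off the tree from the root (left child = 0, right child = 1).

Codes:
  J: 1110 (length 4)
  C: 1111 (length 4)
  E: 110 (length 3)
  A: 10 (length 2)
  H: 00 (length 2)
  I: 01 (length 2)
Average code length: 267/108 = 2.4722 bits/symbol
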